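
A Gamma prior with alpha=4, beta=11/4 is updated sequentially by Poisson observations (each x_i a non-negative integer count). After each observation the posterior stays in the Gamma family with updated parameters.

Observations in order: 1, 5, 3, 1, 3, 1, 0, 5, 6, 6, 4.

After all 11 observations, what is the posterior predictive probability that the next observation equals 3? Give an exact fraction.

obs 1: x=1 → posterior Gamma(5, 15/4)
obs 2: x=5 → posterior Gamma(10, 19/4)
obs 3: x=3 → posterior Gamma(13, 23/4)
obs 4: x=1 → posterior Gamma(14, 27/4)
obs 5: x=3 → posterior Gamma(17, 31/4)
obs 6: x=1 → posterior Gamma(18, 35/4)
obs 7: x=0 → posterior Gamma(18, 39/4)
obs 8: x=5 → posterior Gamma(23, 43/4)
obs 9: x=6 → posterior Gamma(29, 47/4)
obs 10: x=6 → posterior Gamma(35, 51/4)
obs 11: x=4 → posterior Gamma(39, 55/4)

51060147959903607129159609462473326888216433580964803695678710937500000000/237566111385928825180581197186581724740035515556906717126291161106235417081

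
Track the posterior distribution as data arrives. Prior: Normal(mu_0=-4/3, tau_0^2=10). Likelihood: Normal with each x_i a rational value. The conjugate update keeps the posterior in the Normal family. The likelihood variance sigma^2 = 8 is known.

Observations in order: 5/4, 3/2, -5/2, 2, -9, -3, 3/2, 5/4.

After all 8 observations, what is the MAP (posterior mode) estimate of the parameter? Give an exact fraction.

obs 1: x=5/4 → posterior Normal(11/108, 40/9)
obs 2: x=3/2 → posterior Normal(101/168, 20/7)
obs 3: x=-5/2 → posterior Normal(-49/228, 40/19)
obs 4: x=2 → posterior Normal(71/288, 5/3)
obs 5: x=-9 → posterior Normal(-469/348, 40/29)
obs 6: x=-3 → posterior Normal(-649/408, 20/17)
obs 7: x=3/2 → posterior Normal(-43/36, 40/39)
obs 8: x=5/4 → posterior Normal(-11/12, 10/11)

-11/12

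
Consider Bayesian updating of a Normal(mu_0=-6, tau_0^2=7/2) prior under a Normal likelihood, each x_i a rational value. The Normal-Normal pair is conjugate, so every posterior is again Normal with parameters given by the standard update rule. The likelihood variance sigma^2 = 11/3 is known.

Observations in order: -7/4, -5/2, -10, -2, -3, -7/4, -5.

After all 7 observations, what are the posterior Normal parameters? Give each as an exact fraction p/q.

mu_0=-678/169, tau_0^2=77/169

obs 1: x=-7/4 → posterior Normal(-675/172, 77/43)
obs 2: x=-5/2 → posterior Normal(-885/256, 77/64)
obs 3: x=-10 → posterior Normal(-345/68, 77/85)
obs 4: x=-2 → posterior Normal(-1893/424, 77/106)
obs 5: x=-3 → posterior Normal(-2145/508, 77/127)
obs 6: x=-7/4 → posterior Normal(-573/148, 77/148)
obs 7: x=-5 → posterior Normal(-678/169, 77/169)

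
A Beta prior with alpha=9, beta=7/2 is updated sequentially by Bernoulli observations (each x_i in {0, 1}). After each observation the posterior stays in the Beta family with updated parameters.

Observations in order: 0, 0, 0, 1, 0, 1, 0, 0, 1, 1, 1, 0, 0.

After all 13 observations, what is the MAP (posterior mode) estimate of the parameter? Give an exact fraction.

obs 1: x=0 → posterior Beta(9, 9/2)
obs 2: x=0 → posterior Beta(9, 11/2)
obs 3: x=0 → posterior Beta(9, 13/2)
obs 4: x=1 → posterior Beta(10, 13/2)
obs 5: x=0 → posterior Beta(10, 15/2)
obs 6: x=1 → posterior Beta(11, 15/2)
obs 7: x=0 → posterior Beta(11, 17/2)
obs 8: x=0 → posterior Beta(11, 19/2)
obs 9: x=1 → posterior Beta(12, 19/2)
obs 10: x=1 → posterior Beta(13, 19/2)
obs 11: x=1 → posterior Beta(14, 19/2)
obs 12: x=0 → posterior Beta(14, 21/2)
obs 13: x=0 → posterior Beta(14, 23/2)

26/47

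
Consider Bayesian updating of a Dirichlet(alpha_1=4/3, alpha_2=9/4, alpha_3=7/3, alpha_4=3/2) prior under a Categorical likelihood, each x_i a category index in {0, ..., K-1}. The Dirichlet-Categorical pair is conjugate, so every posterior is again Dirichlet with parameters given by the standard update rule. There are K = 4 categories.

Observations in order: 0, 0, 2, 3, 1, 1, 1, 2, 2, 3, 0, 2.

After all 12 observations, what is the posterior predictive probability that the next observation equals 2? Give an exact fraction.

obs 1: x=0 → posterior Dirichlet(7/3, 9/4, 7/3, 3/2)
obs 2: x=0 → posterior Dirichlet(10/3, 9/4, 7/3, 3/2)
obs 3: x=2 → posterior Dirichlet(10/3, 9/4, 10/3, 3/2)
obs 4: x=3 → posterior Dirichlet(10/3, 9/4, 10/3, 5/2)
obs 5: x=1 → posterior Dirichlet(10/3, 13/4, 10/3, 5/2)
obs 6: x=1 → posterior Dirichlet(10/3, 17/4, 10/3, 5/2)
obs 7: x=1 → posterior Dirichlet(10/3, 21/4, 10/3, 5/2)
obs 8: x=2 → posterior Dirichlet(10/3, 21/4, 13/3, 5/2)
obs 9: x=2 → posterior Dirichlet(10/3, 21/4, 16/3, 5/2)
obs 10: x=3 → posterior Dirichlet(10/3, 21/4, 16/3, 7/2)
obs 11: x=0 → posterior Dirichlet(13/3, 21/4, 16/3, 7/2)
obs 12: x=2 → posterior Dirichlet(13/3, 21/4, 19/3, 7/2)

76/233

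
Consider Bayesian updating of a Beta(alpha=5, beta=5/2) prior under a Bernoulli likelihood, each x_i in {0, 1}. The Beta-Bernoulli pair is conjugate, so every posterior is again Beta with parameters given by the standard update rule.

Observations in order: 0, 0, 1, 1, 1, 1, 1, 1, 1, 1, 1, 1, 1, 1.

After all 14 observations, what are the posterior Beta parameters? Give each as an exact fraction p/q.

obs 1: x=0 → posterior Beta(5, 7/2)
obs 2: x=0 → posterior Beta(5, 9/2)
obs 3: x=1 → posterior Beta(6, 9/2)
obs 4: x=1 → posterior Beta(7, 9/2)
obs 5: x=1 → posterior Beta(8, 9/2)
obs 6: x=1 → posterior Beta(9, 9/2)
obs 7: x=1 → posterior Beta(10, 9/2)
obs 8: x=1 → posterior Beta(11, 9/2)
obs 9: x=1 → posterior Beta(12, 9/2)
obs 10: x=1 → posterior Beta(13, 9/2)
obs 11: x=1 → posterior Beta(14, 9/2)
obs 12: x=1 → posterior Beta(15, 9/2)
obs 13: x=1 → posterior Beta(16, 9/2)
obs 14: x=1 → posterior Beta(17, 9/2)

alpha=17, beta=9/2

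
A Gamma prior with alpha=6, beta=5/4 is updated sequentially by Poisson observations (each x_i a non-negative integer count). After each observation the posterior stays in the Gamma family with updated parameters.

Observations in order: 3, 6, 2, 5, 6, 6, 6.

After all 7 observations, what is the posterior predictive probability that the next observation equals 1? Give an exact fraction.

obs 1: x=3 → posterior Gamma(9, 9/4)
obs 2: x=6 → posterior Gamma(15, 13/4)
obs 3: x=2 → posterior Gamma(17, 17/4)
obs 4: x=5 → posterior Gamma(22, 21/4)
obs 5: x=6 → posterior Gamma(28, 25/4)
obs 6: x=6 → posterior Gamma(34, 29/4)
obs 7: x=6 → posterior Gamma(40, 33/4)

880395020998148390493693643735300086961189070444509661361152160/19782022283855446341112457192300036270147066771005176357387103237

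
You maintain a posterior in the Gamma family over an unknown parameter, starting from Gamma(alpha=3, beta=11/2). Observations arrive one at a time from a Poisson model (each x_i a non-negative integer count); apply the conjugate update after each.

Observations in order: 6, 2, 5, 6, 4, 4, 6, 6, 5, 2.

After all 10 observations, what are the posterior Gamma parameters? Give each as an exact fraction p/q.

obs 1: x=6 → posterior Gamma(9, 13/2)
obs 2: x=2 → posterior Gamma(11, 15/2)
obs 3: x=5 → posterior Gamma(16, 17/2)
obs 4: x=6 → posterior Gamma(22, 19/2)
obs 5: x=4 → posterior Gamma(26, 21/2)
obs 6: x=4 → posterior Gamma(30, 23/2)
obs 7: x=6 → posterior Gamma(36, 25/2)
obs 8: x=6 → posterior Gamma(42, 27/2)
obs 9: x=5 → posterior Gamma(47, 29/2)
obs 10: x=2 → posterior Gamma(49, 31/2)

alpha=49, beta=31/2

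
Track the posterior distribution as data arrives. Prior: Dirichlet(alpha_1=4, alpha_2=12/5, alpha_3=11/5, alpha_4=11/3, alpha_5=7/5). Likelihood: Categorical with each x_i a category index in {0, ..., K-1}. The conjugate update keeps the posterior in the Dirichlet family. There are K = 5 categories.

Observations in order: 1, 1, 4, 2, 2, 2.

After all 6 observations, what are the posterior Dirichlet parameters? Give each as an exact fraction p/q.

alpha_1=4, alpha_2=22/5, alpha_3=26/5, alpha_4=11/3, alpha_5=12/5

obs 1: x=1 → posterior Dirichlet(4, 17/5, 11/5, 11/3, 7/5)
obs 2: x=1 → posterior Dirichlet(4, 22/5, 11/5, 11/3, 7/5)
obs 3: x=4 → posterior Dirichlet(4, 22/5, 11/5, 11/3, 12/5)
obs 4: x=2 → posterior Dirichlet(4, 22/5, 16/5, 11/3, 12/5)
obs 5: x=2 → posterior Dirichlet(4, 22/5, 21/5, 11/3, 12/5)
obs 6: x=2 → posterior Dirichlet(4, 22/5, 26/5, 11/3, 12/5)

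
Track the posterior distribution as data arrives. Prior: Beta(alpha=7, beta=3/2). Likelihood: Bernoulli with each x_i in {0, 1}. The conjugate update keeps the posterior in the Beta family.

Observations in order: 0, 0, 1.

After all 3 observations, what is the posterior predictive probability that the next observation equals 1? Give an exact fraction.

16/23

obs 1: x=0 → posterior Beta(7, 5/2)
obs 2: x=0 → posterior Beta(7, 7/2)
obs 3: x=1 → posterior Beta(8, 7/2)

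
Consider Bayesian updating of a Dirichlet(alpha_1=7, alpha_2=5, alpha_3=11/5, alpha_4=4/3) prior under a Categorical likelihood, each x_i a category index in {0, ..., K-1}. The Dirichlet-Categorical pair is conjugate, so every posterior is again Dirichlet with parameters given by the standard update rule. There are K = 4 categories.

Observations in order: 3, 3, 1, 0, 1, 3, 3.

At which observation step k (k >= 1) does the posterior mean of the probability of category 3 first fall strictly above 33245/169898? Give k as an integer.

obs 1: x=3 → posterior Dirichlet(7, 5, 11/5, 7/3)
obs 2: x=3 → posterior Dirichlet(7, 5, 11/5, 10/3)
obs 3: x=1 → posterior Dirichlet(7, 6, 11/5, 10/3)
obs 4: x=0 → posterior Dirichlet(8, 6, 11/5, 10/3)
obs 5: x=1 → posterior Dirichlet(8, 7, 11/5, 10/3)
obs 6: x=3 → posterior Dirichlet(8, 7, 11/5, 13/3)
obs 7: x=3 → posterior Dirichlet(8, 7, 11/5, 16/3)

k = 6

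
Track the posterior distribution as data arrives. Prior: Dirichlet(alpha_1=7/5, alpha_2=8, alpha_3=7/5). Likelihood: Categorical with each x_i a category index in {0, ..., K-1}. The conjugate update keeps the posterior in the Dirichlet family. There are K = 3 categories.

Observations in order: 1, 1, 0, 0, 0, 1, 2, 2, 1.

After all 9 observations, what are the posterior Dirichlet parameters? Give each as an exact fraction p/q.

alpha_1=22/5, alpha_2=12, alpha_3=17/5

obs 1: x=1 → posterior Dirichlet(7/5, 9, 7/5)
obs 2: x=1 → posterior Dirichlet(7/5, 10, 7/5)
obs 3: x=0 → posterior Dirichlet(12/5, 10, 7/5)
obs 4: x=0 → posterior Dirichlet(17/5, 10, 7/5)
obs 5: x=0 → posterior Dirichlet(22/5, 10, 7/5)
obs 6: x=1 → posterior Dirichlet(22/5, 11, 7/5)
obs 7: x=2 → posterior Dirichlet(22/5, 11, 12/5)
obs 8: x=2 → posterior Dirichlet(22/5, 11, 17/5)
obs 9: x=1 → posterior Dirichlet(22/5, 12, 17/5)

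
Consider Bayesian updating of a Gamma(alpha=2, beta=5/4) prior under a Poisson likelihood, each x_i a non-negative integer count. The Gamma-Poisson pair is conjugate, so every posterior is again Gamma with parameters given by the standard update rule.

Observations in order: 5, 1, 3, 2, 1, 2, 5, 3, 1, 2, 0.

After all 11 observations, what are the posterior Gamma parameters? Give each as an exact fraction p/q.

alpha=27, beta=49/4

obs 1: x=5 → posterior Gamma(7, 9/4)
obs 2: x=1 → posterior Gamma(8, 13/4)
obs 3: x=3 → posterior Gamma(11, 17/4)
obs 4: x=2 → posterior Gamma(13, 21/4)
obs 5: x=1 → posterior Gamma(14, 25/4)
obs 6: x=2 → posterior Gamma(16, 29/4)
obs 7: x=5 → posterior Gamma(21, 33/4)
obs 8: x=3 → posterior Gamma(24, 37/4)
obs 9: x=1 → posterior Gamma(25, 41/4)
obs 10: x=2 → posterior Gamma(27, 45/4)
obs 11: x=0 → posterior Gamma(27, 49/4)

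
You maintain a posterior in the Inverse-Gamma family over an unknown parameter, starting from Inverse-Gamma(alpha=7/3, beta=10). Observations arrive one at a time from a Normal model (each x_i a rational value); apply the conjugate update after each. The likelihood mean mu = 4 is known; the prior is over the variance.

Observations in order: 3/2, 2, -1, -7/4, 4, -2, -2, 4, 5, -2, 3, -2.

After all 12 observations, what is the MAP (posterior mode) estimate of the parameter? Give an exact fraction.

obs 1: x=3/2 → posterior Inverse-Gamma(17/6, 105/8)
obs 2: x=2 → posterior Inverse-Gamma(10/3, 121/8)
obs 3: x=-1 → posterior Inverse-Gamma(23/6, 221/8)
obs 4: x=-7/4 → posterior Inverse-Gamma(13/3, 1413/32)
obs 5: x=4 → posterior Inverse-Gamma(29/6, 1413/32)
obs 6: x=-2 → posterior Inverse-Gamma(16/3, 1989/32)
obs 7: x=-2 → posterior Inverse-Gamma(35/6, 2565/32)
obs 8: x=4 → posterior Inverse-Gamma(19/3, 2565/32)
obs 9: x=5 → posterior Inverse-Gamma(41/6, 2581/32)
obs 10: x=-2 → posterior Inverse-Gamma(22/3, 3157/32)
obs 11: x=3 → posterior Inverse-Gamma(47/6, 3173/32)
obs 12: x=-2 → posterior Inverse-Gamma(25/3, 3749/32)

11247/896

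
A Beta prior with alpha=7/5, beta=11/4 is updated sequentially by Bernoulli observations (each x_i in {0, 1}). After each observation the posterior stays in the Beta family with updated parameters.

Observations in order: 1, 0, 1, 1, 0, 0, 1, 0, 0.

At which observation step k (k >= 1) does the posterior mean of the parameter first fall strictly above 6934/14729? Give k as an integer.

obs 1: x=1 → posterior Beta(12/5, 11/4)
obs 2: x=0 → posterior Beta(12/5, 15/4)
obs 3: x=1 → posterior Beta(17/5, 15/4)
obs 4: x=1 → posterior Beta(22/5, 15/4)
obs 5: x=0 → posterior Beta(22/5, 19/4)
obs 6: x=0 → posterior Beta(22/5, 23/4)
obs 7: x=1 → posterior Beta(27/5, 23/4)
obs 8: x=0 → posterior Beta(27/5, 27/4)
obs 9: x=0 → posterior Beta(27/5, 31/4)

k = 3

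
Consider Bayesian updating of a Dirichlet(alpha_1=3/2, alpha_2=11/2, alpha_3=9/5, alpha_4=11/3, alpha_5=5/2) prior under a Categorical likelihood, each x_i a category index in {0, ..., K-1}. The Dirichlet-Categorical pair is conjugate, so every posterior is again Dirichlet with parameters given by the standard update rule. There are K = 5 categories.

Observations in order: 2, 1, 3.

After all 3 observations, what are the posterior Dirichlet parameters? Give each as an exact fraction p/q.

alpha_1=3/2, alpha_2=13/2, alpha_3=14/5, alpha_4=14/3, alpha_5=5/2

obs 1: x=2 → posterior Dirichlet(3/2, 11/2, 14/5, 11/3, 5/2)
obs 2: x=1 → posterior Dirichlet(3/2, 13/2, 14/5, 11/3, 5/2)
obs 3: x=3 → posterior Dirichlet(3/2, 13/2, 14/5, 14/3, 5/2)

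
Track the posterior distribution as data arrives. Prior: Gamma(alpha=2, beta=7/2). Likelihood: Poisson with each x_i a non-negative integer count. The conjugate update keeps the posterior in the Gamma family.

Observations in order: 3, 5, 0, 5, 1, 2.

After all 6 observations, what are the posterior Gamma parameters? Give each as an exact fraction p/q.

alpha=18, beta=19/2

obs 1: x=3 → posterior Gamma(5, 9/2)
obs 2: x=5 → posterior Gamma(10, 11/2)
obs 3: x=0 → posterior Gamma(10, 13/2)
obs 4: x=5 → posterior Gamma(15, 15/2)
obs 5: x=1 → posterior Gamma(16, 17/2)
obs 6: x=2 → posterior Gamma(18, 19/2)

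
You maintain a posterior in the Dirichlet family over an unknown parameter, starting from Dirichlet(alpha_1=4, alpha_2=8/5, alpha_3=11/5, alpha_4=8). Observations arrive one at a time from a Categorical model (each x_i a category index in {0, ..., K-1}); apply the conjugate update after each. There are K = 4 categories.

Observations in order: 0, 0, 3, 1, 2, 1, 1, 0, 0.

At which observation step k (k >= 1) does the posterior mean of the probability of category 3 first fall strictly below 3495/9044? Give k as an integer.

obs 1: x=0 → posterior Dirichlet(5, 8/5, 11/5, 8)
obs 2: x=0 → posterior Dirichlet(6, 8/5, 11/5, 8)
obs 3: x=3 → posterior Dirichlet(6, 8/5, 11/5, 9)
obs 4: x=1 → posterior Dirichlet(6, 13/5, 11/5, 9)
obs 5: x=2 → posterior Dirichlet(6, 13/5, 16/5, 9)
obs 6: x=1 → posterior Dirichlet(6, 18/5, 16/5, 9)
obs 7: x=1 → posterior Dirichlet(6, 23/5, 16/5, 9)
obs 8: x=0 → posterior Dirichlet(7, 23/5, 16/5, 9)
obs 9: x=0 → posterior Dirichlet(8, 23/5, 16/5, 9)

k = 8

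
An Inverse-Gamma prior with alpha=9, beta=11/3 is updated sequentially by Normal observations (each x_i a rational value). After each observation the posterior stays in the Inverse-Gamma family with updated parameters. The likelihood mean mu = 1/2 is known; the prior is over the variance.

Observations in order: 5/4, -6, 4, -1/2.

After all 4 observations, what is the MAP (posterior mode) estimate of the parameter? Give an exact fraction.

obs 1: x=5/4 → posterior Inverse-Gamma(19/2, 379/96)
obs 2: x=-6 → posterior Inverse-Gamma(10, 2407/96)
obs 3: x=4 → posterior Inverse-Gamma(21/2, 2995/96)
obs 4: x=-1/2 → posterior Inverse-Gamma(11, 3043/96)

3043/1152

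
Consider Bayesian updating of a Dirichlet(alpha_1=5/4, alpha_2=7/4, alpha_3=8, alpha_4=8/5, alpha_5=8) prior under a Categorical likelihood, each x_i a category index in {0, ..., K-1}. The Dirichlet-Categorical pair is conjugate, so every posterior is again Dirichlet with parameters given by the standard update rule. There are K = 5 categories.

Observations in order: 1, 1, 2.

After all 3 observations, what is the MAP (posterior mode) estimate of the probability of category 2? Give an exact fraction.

obs 1: x=1 → posterior Dirichlet(5/4, 11/4, 8, 8/5, 8)
obs 2: x=1 → posterior Dirichlet(5/4, 15/4, 8, 8/5, 8)
obs 3: x=2 → posterior Dirichlet(5/4, 15/4, 9, 8/5, 8)

40/93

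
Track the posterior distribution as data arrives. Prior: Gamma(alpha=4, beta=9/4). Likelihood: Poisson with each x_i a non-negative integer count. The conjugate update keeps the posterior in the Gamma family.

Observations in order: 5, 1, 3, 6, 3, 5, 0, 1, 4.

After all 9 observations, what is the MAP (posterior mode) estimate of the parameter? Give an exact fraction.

124/45

obs 1: x=5 → posterior Gamma(9, 13/4)
obs 2: x=1 → posterior Gamma(10, 17/4)
obs 3: x=3 → posterior Gamma(13, 21/4)
obs 4: x=6 → posterior Gamma(19, 25/4)
obs 5: x=3 → posterior Gamma(22, 29/4)
obs 6: x=5 → posterior Gamma(27, 33/4)
obs 7: x=0 → posterior Gamma(27, 37/4)
obs 8: x=1 → posterior Gamma(28, 41/4)
obs 9: x=4 → posterior Gamma(32, 45/4)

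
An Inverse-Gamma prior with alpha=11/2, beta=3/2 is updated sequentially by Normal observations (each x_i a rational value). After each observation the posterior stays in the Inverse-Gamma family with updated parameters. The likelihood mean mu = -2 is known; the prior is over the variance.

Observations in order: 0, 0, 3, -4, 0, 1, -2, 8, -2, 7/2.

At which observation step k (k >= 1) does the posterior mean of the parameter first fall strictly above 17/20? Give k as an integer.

obs 1: x=0 → posterior Inverse-Gamma(6, 7/2)
obs 2: x=0 → posterior Inverse-Gamma(13/2, 11/2)
obs 3: x=3 → posterior Inverse-Gamma(7, 18)
obs 4: x=-4 → posterior Inverse-Gamma(15/2, 20)
obs 5: x=0 → posterior Inverse-Gamma(8, 22)
obs 6: x=1 → posterior Inverse-Gamma(17/2, 53/2)
obs 7: x=-2 → posterior Inverse-Gamma(9, 53/2)
obs 8: x=8 → posterior Inverse-Gamma(19/2, 153/2)
obs 9: x=-2 → posterior Inverse-Gamma(10, 153/2)
obs 10: x=7/2 → posterior Inverse-Gamma(21/2, 733/8)

k = 2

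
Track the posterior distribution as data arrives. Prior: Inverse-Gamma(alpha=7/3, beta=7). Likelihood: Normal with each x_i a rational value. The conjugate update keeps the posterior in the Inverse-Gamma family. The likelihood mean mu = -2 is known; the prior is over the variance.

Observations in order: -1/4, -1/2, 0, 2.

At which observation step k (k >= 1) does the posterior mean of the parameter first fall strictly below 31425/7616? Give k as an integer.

k = 3

obs 1: x=-1/4 → posterior Inverse-Gamma(17/6, 273/32)
obs 2: x=-1/2 → posterior Inverse-Gamma(10/3, 309/32)
obs 3: x=0 → posterior Inverse-Gamma(23/6, 373/32)
obs 4: x=2 → posterior Inverse-Gamma(13/3, 629/32)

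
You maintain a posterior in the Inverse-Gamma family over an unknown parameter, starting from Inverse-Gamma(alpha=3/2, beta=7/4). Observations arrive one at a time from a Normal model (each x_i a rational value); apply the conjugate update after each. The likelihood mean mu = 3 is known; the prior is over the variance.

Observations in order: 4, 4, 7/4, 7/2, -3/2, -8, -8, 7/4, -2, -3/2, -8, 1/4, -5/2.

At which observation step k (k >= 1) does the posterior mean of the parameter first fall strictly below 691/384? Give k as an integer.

k = 3

obs 1: x=4 → posterior Inverse-Gamma(2, 9/4)
obs 2: x=4 → posterior Inverse-Gamma(5/2, 11/4)
obs 3: x=7/4 → posterior Inverse-Gamma(3, 113/32)
obs 4: x=7/2 → posterior Inverse-Gamma(7/2, 117/32)
obs 5: x=-3/2 → posterior Inverse-Gamma(4, 441/32)
obs 6: x=-8 → posterior Inverse-Gamma(9/2, 2377/32)
obs 7: x=-8 → posterior Inverse-Gamma(5, 4313/32)
obs 8: x=7/4 → posterior Inverse-Gamma(11/2, 2169/16)
obs 9: x=-2 → posterior Inverse-Gamma(6, 2369/16)
obs 10: x=-3/2 → posterior Inverse-Gamma(13/2, 2531/16)
obs 11: x=-8 → posterior Inverse-Gamma(7, 3499/16)
obs 12: x=1/4 → posterior Inverse-Gamma(15/2, 7119/32)
obs 13: x=-5/2 → posterior Inverse-Gamma(8, 7603/32)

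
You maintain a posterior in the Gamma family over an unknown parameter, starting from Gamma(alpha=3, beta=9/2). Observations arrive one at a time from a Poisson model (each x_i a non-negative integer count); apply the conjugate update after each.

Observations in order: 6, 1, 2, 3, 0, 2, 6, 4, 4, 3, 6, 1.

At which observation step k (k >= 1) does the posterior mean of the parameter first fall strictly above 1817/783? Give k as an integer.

obs 1: x=6 → posterior Gamma(9, 11/2)
obs 2: x=1 → posterior Gamma(10, 13/2)
obs 3: x=2 → posterior Gamma(12, 15/2)
obs 4: x=3 → posterior Gamma(15, 17/2)
obs 5: x=0 → posterior Gamma(15, 19/2)
obs 6: x=2 → posterior Gamma(17, 21/2)
obs 7: x=6 → posterior Gamma(23, 23/2)
obs 8: x=4 → posterior Gamma(27, 25/2)
obs 9: x=4 → posterior Gamma(31, 27/2)
obs 10: x=3 → posterior Gamma(34, 29/2)
obs 11: x=6 → posterior Gamma(40, 31/2)
obs 12: x=1 → posterior Gamma(41, 33/2)

k = 10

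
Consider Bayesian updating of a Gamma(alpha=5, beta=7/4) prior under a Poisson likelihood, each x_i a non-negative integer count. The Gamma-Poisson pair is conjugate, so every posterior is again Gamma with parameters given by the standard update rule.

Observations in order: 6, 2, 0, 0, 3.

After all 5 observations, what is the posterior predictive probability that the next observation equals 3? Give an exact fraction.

4165722723246589955104164864/21670662219970396194714277471

obs 1: x=6 → posterior Gamma(11, 11/4)
obs 2: x=2 → posterior Gamma(13, 15/4)
obs 3: x=0 → posterior Gamma(13, 19/4)
obs 4: x=0 → posterior Gamma(13, 23/4)
obs 5: x=3 → posterior Gamma(16, 27/4)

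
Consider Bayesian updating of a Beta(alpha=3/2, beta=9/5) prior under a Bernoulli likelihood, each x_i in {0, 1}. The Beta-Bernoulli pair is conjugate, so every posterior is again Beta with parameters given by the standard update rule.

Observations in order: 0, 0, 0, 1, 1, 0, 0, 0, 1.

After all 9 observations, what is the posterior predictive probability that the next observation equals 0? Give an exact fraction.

obs 1: x=0 → posterior Beta(3/2, 14/5)
obs 2: x=0 → posterior Beta(3/2, 19/5)
obs 3: x=0 → posterior Beta(3/2, 24/5)
obs 4: x=1 → posterior Beta(5/2, 24/5)
obs 5: x=1 → posterior Beta(7/2, 24/5)
obs 6: x=0 → posterior Beta(7/2, 29/5)
obs 7: x=0 → posterior Beta(7/2, 34/5)
obs 8: x=0 → posterior Beta(7/2, 39/5)
obs 9: x=1 → posterior Beta(9/2, 39/5)

26/41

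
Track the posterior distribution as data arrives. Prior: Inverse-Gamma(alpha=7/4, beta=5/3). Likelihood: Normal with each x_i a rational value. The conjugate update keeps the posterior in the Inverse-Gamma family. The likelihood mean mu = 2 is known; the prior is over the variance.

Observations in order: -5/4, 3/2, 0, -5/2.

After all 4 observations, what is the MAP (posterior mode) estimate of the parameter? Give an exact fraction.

obs 1: x=-5/4 → posterior Inverse-Gamma(9/4, 667/96)
obs 2: x=3/2 → posterior Inverse-Gamma(11/4, 679/96)
obs 3: x=0 → posterior Inverse-Gamma(13/4, 871/96)
obs 4: x=-5/2 → posterior Inverse-Gamma(15/4, 1843/96)

97/24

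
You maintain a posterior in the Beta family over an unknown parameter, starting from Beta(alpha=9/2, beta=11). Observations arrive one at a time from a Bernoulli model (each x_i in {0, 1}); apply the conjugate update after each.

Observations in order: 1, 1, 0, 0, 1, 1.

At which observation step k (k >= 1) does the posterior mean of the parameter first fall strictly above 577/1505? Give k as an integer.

obs 1: x=1 → posterior Beta(11/2, 11)
obs 2: x=1 → posterior Beta(13/2, 11)
obs 3: x=0 → posterior Beta(13/2, 12)
obs 4: x=0 → posterior Beta(13/2, 13)
obs 5: x=1 → posterior Beta(15/2, 13)
obs 6: x=1 → posterior Beta(17/2, 13)

k = 6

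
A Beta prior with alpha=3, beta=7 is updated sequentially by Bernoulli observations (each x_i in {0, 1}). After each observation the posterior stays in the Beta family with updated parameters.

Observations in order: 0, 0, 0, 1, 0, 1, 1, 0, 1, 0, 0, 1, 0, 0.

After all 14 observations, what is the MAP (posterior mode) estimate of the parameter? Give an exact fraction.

7/22

obs 1: x=0 → posterior Beta(3, 8)
obs 2: x=0 → posterior Beta(3, 9)
obs 3: x=0 → posterior Beta(3, 10)
obs 4: x=1 → posterior Beta(4, 10)
obs 5: x=0 → posterior Beta(4, 11)
obs 6: x=1 → posterior Beta(5, 11)
obs 7: x=1 → posterior Beta(6, 11)
obs 8: x=0 → posterior Beta(6, 12)
obs 9: x=1 → posterior Beta(7, 12)
obs 10: x=0 → posterior Beta(7, 13)
obs 11: x=0 → posterior Beta(7, 14)
obs 12: x=1 → posterior Beta(8, 14)
obs 13: x=0 → posterior Beta(8, 15)
obs 14: x=0 → posterior Beta(8, 16)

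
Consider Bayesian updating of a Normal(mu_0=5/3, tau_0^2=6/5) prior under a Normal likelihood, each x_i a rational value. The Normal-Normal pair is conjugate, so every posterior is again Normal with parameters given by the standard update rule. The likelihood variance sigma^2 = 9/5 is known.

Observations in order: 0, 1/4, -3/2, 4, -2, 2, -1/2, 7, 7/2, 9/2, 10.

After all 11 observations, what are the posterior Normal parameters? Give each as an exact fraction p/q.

mu_0=119/50, tau_0^2=18/125

obs 1: x=0 → posterior Normal(1, 18/25)
obs 2: x=1/4 → posterior Normal(11/14, 18/35)
obs 3: x=-3/2 → posterior Normal(5/18, 2/5)
obs 4: x=4 → posterior Normal(21/22, 18/55)
obs 5: x=-2 → posterior Normal(1/2, 18/65)
obs 6: x=2 → posterior Normal(7/10, 6/25)
obs 7: x=-1/2 → posterior Normal(19/34, 18/85)
obs 8: x=7 → posterior Normal(47/38, 18/95)
obs 9: x=7/2 → posterior Normal(61/42, 6/35)
obs 10: x=9/2 → posterior Normal(79/46, 18/115)
obs 11: x=10 → posterior Normal(119/50, 18/125)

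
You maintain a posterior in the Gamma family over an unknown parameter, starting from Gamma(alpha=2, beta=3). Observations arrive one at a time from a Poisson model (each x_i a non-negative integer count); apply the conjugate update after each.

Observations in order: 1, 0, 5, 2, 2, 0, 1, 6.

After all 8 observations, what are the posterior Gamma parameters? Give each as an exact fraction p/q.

obs 1: x=1 → posterior Gamma(3, 4)
obs 2: x=0 → posterior Gamma(3, 5)
obs 3: x=5 → posterior Gamma(8, 6)
obs 4: x=2 → posterior Gamma(10, 7)
obs 5: x=2 → posterior Gamma(12, 8)
obs 6: x=0 → posterior Gamma(12, 9)
obs 7: x=1 → posterior Gamma(13, 10)
obs 8: x=6 → posterior Gamma(19, 11)

alpha=19, beta=11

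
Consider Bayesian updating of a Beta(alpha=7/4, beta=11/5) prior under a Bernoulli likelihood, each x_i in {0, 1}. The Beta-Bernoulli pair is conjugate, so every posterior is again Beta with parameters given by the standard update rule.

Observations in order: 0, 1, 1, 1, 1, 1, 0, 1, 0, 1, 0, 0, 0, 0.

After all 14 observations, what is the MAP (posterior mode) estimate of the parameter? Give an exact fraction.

155/319

obs 1: x=0 → posterior Beta(7/4, 16/5)
obs 2: x=1 → posterior Beta(11/4, 16/5)
obs 3: x=1 → posterior Beta(15/4, 16/5)
obs 4: x=1 → posterior Beta(19/4, 16/5)
obs 5: x=1 → posterior Beta(23/4, 16/5)
obs 6: x=1 → posterior Beta(27/4, 16/5)
obs 7: x=0 → posterior Beta(27/4, 21/5)
obs 8: x=1 → posterior Beta(31/4, 21/5)
obs 9: x=0 → posterior Beta(31/4, 26/5)
obs 10: x=1 → posterior Beta(35/4, 26/5)
obs 11: x=0 → posterior Beta(35/4, 31/5)
obs 12: x=0 → posterior Beta(35/4, 36/5)
obs 13: x=0 → posterior Beta(35/4, 41/5)
obs 14: x=0 → posterior Beta(35/4, 46/5)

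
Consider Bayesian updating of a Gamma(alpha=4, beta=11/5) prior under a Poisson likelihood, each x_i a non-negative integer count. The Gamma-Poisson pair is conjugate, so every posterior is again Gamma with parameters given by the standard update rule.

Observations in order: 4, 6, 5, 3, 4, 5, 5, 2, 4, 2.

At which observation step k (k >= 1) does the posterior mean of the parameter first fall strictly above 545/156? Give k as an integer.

k = 3

obs 1: x=4 → posterior Gamma(8, 16/5)
obs 2: x=6 → posterior Gamma(14, 21/5)
obs 3: x=5 → posterior Gamma(19, 26/5)
obs 4: x=3 → posterior Gamma(22, 31/5)
obs 5: x=4 → posterior Gamma(26, 36/5)
obs 6: x=5 → posterior Gamma(31, 41/5)
obs 7: x=5 → posterior Gamma(36, 46/5)
obs 8: x=2 → posterior Gamma(38, 51/5)
obs 9: x=4 → posterior Gamma(42, 56/5)
obs 10: x=2 → posterior Gamma(44, 61/5)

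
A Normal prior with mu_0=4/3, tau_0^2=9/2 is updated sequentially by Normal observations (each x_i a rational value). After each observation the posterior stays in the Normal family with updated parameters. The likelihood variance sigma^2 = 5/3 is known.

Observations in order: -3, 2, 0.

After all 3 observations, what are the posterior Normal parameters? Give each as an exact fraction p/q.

mu_0=-41/273, tau_0^2=45/91

obs 1: x=-3 → posterior Normal(-203/111, 45/37)
obs 2: x=2 → posterior Normal(-41/192, 45/64)
obs 3: x=0 → posterior Normal(-41/273, 45/91)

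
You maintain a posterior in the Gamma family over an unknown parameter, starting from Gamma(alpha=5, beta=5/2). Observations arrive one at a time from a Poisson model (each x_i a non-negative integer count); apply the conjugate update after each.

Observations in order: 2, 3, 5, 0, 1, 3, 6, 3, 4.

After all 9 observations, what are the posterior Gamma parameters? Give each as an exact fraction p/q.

obs 1: x=2 → posterior Gamma(7, 7/2)
obs 2: x=3 → posterior Gamma(10, 9/2)
obs 3: x=5 → posterior Gamma(15, 11/2)
obs 4: x=0 → posterior Gamma(15, 13/2)
obs 5: x=1 → posterior Gamma(16, 15/2)
obs 6: x=3 → posterior Gamma(19, 17/2)
obs 7: x=6 → posterior Gamma(25, 19/2)
obs 8: x=3 → posterior Gamma(28, 21/2)
obs 9: x=4 → posterior Gamma(32, 23/2)

alpha=32, beta=23/2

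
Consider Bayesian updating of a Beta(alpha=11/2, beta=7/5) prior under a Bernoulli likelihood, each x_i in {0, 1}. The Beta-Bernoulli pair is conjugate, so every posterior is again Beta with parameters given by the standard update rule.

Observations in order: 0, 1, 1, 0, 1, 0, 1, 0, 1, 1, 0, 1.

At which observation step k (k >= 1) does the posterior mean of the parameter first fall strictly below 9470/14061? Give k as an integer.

obs 1: x=0 → posterior Beta(11/2, 12/5)
obs 2: x=1 → posterior Beta(13/2, 12/5)
obs 3: x=1 → posterior Beta(15/2, 12/5)
obs 4: x=0 → posterior Beta(15/2, 17/5)
obs 5: x=1 → posterior Beta(17/2, 17/5)
obs 6: x=0 → posterior Beta(17/2, 22/5)
obs 7: x=1 → posterior Beta(19/2, 22/5)
obs 8: x=0 → posterior Beta(19/2, 27/5)
obs 9: x=1 → posterior Beta(21/2, 27/5)
obs 10: x=1 → posterior Beta(23/2, 27/5)
obs 11: x=0 → posterior Beta(23/2, 32/5)
obs 12: x=1 → posterior Beta(25/2, 32/5)

k = 6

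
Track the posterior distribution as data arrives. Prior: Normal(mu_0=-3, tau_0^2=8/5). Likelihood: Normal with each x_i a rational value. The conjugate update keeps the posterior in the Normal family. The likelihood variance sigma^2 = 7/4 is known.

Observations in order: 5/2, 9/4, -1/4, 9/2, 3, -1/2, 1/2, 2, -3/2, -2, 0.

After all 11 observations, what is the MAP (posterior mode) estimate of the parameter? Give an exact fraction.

obs 1: x=5/2 → posterior Normal(-25/67, 56/67)
obs 2: x=9/4 → posterior Normal(47/99, 56/99)
obs 3: x=-1/4 → posterior Normal(39/131, 56/131)
obs 4: x=9/2 → posterior Normal(183/163, 56/163)
obs 5: x=3 → posterior Normal(93/65, 56/195)
obs 6: x=-1/2 → posterior Normal(263/227, 56/227)
obs 7: x=1/2 → posterior Normal(279/259, 8/37)
obs 8: x=2 → posterior Normal(343/291, 56/291)
obs 9: x=-3/2 → posterior Normal(295/323, 56/323)
obs 10: x=-2 → posterior Normal(231/355, 56/355)
obs 11: x=0 → posterior Normal(77/129, 56/387)

77/129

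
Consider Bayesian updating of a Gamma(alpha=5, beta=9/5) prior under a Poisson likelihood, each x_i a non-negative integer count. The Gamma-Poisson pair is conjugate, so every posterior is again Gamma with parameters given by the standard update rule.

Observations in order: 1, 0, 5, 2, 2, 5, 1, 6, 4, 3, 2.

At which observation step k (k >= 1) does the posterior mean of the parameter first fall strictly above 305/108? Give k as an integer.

k = 9

obs 1: x=1 → posterior Gamma(6, 14/5)
obs 2: x=0 → posterior Gamma(6, 19/5)
obs 3: x=5 → posterior Gamma(11, 24/5)
obs 4: x=2 → posterior Gamma(13, 29/5)
obs 5: x=2 → posterior Gamma(15, 34/5)
obs 6: x=5 → posterior Gamma(20, 39/5)
obs 7: x=1 → posterior Gamma(21, 44/5)
obs 8: x=6 → posterior Gamma(27, 49/5)
obs 9: x=4 → posterior Gamma(31, 54/5)
obs 10: x=3 → posterior Gamma(34, 59/5)
obs 11: x=2 → posterior Gamma(36, 64/5)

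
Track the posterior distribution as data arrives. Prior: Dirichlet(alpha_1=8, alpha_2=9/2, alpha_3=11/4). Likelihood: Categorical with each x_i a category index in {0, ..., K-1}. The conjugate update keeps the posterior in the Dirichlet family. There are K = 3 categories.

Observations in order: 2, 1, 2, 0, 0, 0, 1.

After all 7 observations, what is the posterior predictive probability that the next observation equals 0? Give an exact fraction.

obs 1: x=2 → posterior Dirichlet(8, 9/2, 15/4)
obs 2: x=1 → posterior Dirichlet(8, 11/2, 15/4)
obs 3: x=2 → posterior Dirichlet(8, 11/2, 19/4)
obs 4: x=0 → posterior Dirichlet(9, 11/2, 19/4)
obs 5: x=0 → posterior Dirichlet(10, 11/2, 19/4)
obs 6: x=0 → posterior Dirichlet(11, 11/2, 19/4)
obs 7: x=1 → posterior Dirichlet(11, 13/2, 19/4)

44/89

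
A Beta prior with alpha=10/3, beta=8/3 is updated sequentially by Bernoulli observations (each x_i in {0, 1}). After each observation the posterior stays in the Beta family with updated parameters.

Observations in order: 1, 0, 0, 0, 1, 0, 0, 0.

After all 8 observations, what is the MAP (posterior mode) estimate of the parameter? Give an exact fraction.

obs 1: x=1 → posterior Beta(13/3, 8/3)
obs 2: x=0 → posterior Beta(13/3, 11/3)
obs 3: x=0 → posterior Beta(13/3, 14/3)
obs 4: x=0 → posterior Beta(13/3, 17/3)
obs 5: x=1 → posterior Beta(16/3, 17/3)
obs 6: x=0 → posterior Beta(16/3, 20/3)
obs 7: x=0 → posterior Beta(16/3, 23/3)
obs 8: x=0 → posterior Beta(16/3, 26/3)

13/36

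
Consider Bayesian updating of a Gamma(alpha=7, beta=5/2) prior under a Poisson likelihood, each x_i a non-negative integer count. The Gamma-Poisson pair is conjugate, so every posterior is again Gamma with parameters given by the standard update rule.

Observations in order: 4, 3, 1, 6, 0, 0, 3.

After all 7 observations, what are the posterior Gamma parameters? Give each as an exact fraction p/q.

obs 1: x=4 → posterior Gamma(11, 7/2)
obs 2: x=3 → posterior Gamma(14, 9/2)
obs 3: x=1 → posterior Gamma(15, 11/2)
obs 4: x=6 → posterior Gamma(21, 13/2)
obs 5: x=0 → posterior Gamma(21, 15/2)
obs 6: x=0 → posterior Gamma(21, 17/2)
obs 7: x=3 → posterior Gamma(24, 19/2)

alpha=24, beta=19/2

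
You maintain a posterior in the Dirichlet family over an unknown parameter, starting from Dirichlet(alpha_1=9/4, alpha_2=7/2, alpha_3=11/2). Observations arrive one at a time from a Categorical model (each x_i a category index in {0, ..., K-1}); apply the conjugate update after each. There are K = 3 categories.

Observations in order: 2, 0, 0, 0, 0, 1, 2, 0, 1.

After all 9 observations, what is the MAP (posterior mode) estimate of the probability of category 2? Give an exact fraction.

26/69

obs 1: x=2 → posterior Dirichlet(9/4, 7/2, 13/2)
obs 2: x=0 → posterior Dirichlet(13/4, 7/2, 13/2)
obs 3: x=0 → posterior Dirichlet(17/4, 7/2, 13/2)
obs 4: x=0 → posterior Dirichlet(21/4, 7/2, 13/2)
obs 5: x=0 → posterior Dirichlet(25/4, 7/2, 13/2)
obs 6: x=1 → posterior Dirichlet(25/4, 9/2, 13/2)
obs 7: x=2 → posterior Dirichlet(25/4, 9/2, 15/2)
obs 8: x=0 → posterior Dirichlet(29/4, 9/2, 15/2)
obs 9: x=1 → posterior Dirichlet(29/4, 11/2, 15/2)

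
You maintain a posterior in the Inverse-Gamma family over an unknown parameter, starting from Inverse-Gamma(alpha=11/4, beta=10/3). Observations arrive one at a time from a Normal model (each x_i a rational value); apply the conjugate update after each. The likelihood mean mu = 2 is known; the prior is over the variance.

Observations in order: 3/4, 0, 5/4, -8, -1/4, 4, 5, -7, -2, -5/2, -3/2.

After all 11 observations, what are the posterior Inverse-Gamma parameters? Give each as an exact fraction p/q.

obs 1: x=3/4 → posterior Inverse-Gamma(13/4, 395/96)
obs 2: x=0 → posterior Inverse-Gamma(15/4, 587/96)
obs 3: x=5/4 → posterior Inverse-Gamma(17/4, 307/48)
obs 4: x=-8 → posterior Inverse-Gamma(19/4, 2707/48)
obs 5: x=-1/4 → posterior Inverse-Gamma(21/4, 5657/96)
obs 6: x=4 → posterior Inverse-Gamma(23/4, 5849/96)
obs 7: x=5 → posterior Inverse-Gamma(25/4, 6281/96)
obs 8: x=-7 → posterior Inverse-Gamma(27/4, 10169/96)
obs 9: x=-2 → posterior Inverse-Gamma(29/4, 10937/96)
obs 10: x=-5/2 → posterior Inverse-Gamma(31/4, 11909/96)
obs 11: x=-3/2 → posterior Inverse-Gamma(33/4, 12497/96)

alpha=33/4, beta=12497/96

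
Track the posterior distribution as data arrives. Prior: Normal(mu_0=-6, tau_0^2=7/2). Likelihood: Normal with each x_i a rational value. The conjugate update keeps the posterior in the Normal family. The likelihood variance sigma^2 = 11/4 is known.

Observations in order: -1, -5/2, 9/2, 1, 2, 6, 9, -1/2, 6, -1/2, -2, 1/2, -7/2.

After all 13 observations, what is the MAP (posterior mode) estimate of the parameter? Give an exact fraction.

obs 1: x=-1 → posterior Normal(-16/5, 77/50)
obs 2: x=-5/2 → posterior Normal(-115/39, 77/78)
obs 3: x=9/2 → posterior Normal(-52/53, 77/106)
obs 4: x=1 → posterior Normal(-38/67, 77/134)
obs 5: x=2 → posterior Normal(-10/81, 77/162)
obs 6: x=6 → posterior Normal(74/95, 77/190)
obs 7: x=9 → posterior Normal(200/109, 77/218)
obs 8: x=-1/2 → posterior Normal(193/123, 77/246)
obs 9: x=6 → posterior Normal(277/137, 77/274)
obs 10: x=-1/2 → posterior Normal(270/151, 77/302)
obs 11: x=-2 → posterior Normal(22/15, 7/30)
obs 12: x=1/2 → posterior Normal(249/179, 77/358)
obs 13: x=-7/2 → posterior Normal(200/193, 77/386)

200/193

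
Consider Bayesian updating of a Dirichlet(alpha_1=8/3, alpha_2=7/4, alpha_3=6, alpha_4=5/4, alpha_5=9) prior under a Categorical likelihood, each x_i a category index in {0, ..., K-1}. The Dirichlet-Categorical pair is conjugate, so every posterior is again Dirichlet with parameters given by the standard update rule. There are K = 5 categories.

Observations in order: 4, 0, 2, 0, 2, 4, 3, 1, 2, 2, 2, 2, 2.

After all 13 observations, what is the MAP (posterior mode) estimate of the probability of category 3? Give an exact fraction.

15/344

obs 1: x=4 → posterior Dirichlet(8/3, 7/4, 6, 5/4, 10)
obs 2: x=0 → posterior Dirichlet(11/3, 7/4, 6, 5/4, 10)
obs 3: x=2 → posterior Dirichlet(11/3, 7/4, 7, 5/4, 10)
obs 4: x=0 → posterior Dirichlet(14/3, 7/4, 7, 5/4, 10)
obs 5: x=2 → posterior Dirichlet(14/3, 7/4, 8, 5/4, 10)
obs 6: x=4 → posterior Dirichlet(14/3, 7/4, 8, 5/4, 11)
obs 7: x=3 → posterior Dirichlet(14/3, 7/4, 8, 9/4, 11)
obs 8: x=1 → posterior Dirichlet(14/3, 11/4, 8, 9/4, 11)
obs 9: x=2 → posterior Dirichlet(14/3, 11/4, 9, 9/4, 11)
obs 10: x=2 → posterior Dirichlet(14/3, 11/4, 10, 9/4, 11)
obs 11: x=2 → posterior Dirichlet(14/3, 11/4, 11, 9/4, 11)
obs 12: x=2 → posterior Dirichlet(14/3, 11/4, 12, 9/4, 11)
obs 13: x=2 → posterior Dirichlet(14/3, 11/4, 13, 9/4, 11)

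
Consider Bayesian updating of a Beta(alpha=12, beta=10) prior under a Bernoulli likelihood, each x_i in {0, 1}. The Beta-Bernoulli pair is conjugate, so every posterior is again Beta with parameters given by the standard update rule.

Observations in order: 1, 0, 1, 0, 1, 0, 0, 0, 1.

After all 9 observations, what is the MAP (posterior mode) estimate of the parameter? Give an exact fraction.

obs 1: x=1 → posterior Beta(13, 10)
obs 2: x=0 → posterior Beta(13, 11)
obs 3: x=1 → posterior Beta(14, 11)
obs 4: x=0 → posterior Beta(14, 12)
obs 5: x=1 → posterior Beta(15, 12)
obs 6: x=0 → posterior Beta(15, 13)
obs 7: x=0 → posterior Beta(15, 14)
obs 8: x=0 → posterior Beta(15, 15)
obs 9: x=1 → posterior Beta(16, 15)

15/29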